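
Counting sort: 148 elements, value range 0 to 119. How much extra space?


n = 148 (output array)
k = 120 (count array for 120 distinct values)
Extra space = 148 + 120 = 268


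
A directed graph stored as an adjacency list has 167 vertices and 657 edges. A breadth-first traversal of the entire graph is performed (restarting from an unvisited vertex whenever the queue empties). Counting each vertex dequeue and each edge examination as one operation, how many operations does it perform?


A full BFS traversal dequeues each vertex once and examines each edge once.
Vertex visits: 167
Edge visits: 657
V + E = 167 + 657 = 824


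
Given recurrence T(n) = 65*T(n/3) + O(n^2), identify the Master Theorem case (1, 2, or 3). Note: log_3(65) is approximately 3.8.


Master Theorem parameters: a=65, b=3, c=2
log_b(a) = 3.8
Compare b^c with a: 3^2 = 9 < 65, so c < log_b(a).
Comparing c=2 vs log_b(a)=3.8:
2 < 3.8 => Case 1
Result: T(n) = O(n^(log_3 65)) ~ O(n^3.8)
Master Theorem case = 1


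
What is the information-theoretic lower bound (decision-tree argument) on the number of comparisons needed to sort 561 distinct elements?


A binary decision tree of height h has at most 2^h leaves and needs at least n! of them, so h >= ceil(log2(n!)).
561! is far too large to multiply out, so use Stirling's series:
  ln(n!) ~ n ln n - n + (1/2) ln(2 pi n) + 1/(12n)  (error below 1/(360 n^3), negligible here)
  ln(561) = 6.3297209
  n ln n = 561 * 6.3297209 = 3550.9734
  (1/2) ln(2 pi * 561) = (1/2) ln(3524.8670) = 4.0838
  1/(12*561) = 0.0001
  ln(561!) ~ 3550.9734 - 561 + 4.0838 + 0.0001 = 2994.0573
Convert to base 2: log2(561!) = 2994.0573 / ln 2 = 2994.0573 / 0.69314718 = 4319.5116
ceil(4319.5116) = 4320


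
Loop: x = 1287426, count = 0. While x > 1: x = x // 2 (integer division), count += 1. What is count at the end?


The variable x halves each step:
x = 1287426 -> 643713 -> 321856 -> 160928 -> 80464 -> 40232 -> 20116 -> 10058 -> 5029 -> 2514 -> 1257 -> 628 -> 314 -> 157 -> 78 -> 39 -> 19 -> 9 -> 4 -> 2 -> 1
Number of halvings = floor(log2(1287426)) = 20


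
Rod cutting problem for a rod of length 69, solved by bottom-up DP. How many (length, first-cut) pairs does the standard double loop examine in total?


For each subproblem length i = 1..69, the inner loop considers i possible first cuts.
Total = 1 + 2 + ... + 69
= 69*(69+1)/2
= 69*70/2 = 2415


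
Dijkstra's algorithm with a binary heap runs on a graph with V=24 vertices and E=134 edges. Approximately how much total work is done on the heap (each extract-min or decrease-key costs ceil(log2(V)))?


Dijkstra with a binary heap: each vertex is extracted once, each edge may relax once.
Each heap operation costs O(log V).
V + E = 24 + 134 = 158
ceil(log2(24)) = 5 (since 2^4 = 16 < 24 <= 32 = 2^5)
Total heap work = (V+E) * ceil(log2(V)) = 158 * 5 = 790


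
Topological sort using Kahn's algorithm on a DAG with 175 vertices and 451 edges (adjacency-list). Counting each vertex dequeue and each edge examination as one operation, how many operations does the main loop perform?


Kahn's algorithm:
  1. Compute in-degrees: O(V + E)
  2. Process queue: each vertex dequeued once (O(V))
     each edge examined once (O(E))
Total = V + E = 175 + 451 = 626


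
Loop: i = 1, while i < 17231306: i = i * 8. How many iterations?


i multiplies by 8 each step:
i = 1 -> 8 -> 64 -> 512 -> 4096 -> 32768 -> 262144 -> 2097152 -> 16777216 -> 134217728 (stop)
Iterations = ceil(log_8(17231306)) = 9


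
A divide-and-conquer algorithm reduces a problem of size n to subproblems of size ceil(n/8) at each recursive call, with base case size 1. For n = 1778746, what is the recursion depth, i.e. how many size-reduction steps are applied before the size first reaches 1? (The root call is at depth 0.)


Each step divides the size by 8 (rounding up); after k steps the size is ceil(n/8^k), which equals 1 exactly when 8^k >= n.
So the depth is the smallest k with 8^k >= 1778746, i.e. ceil(log_8(1778746)).
8^6 = 262144 < 1778746 <= 2097152 = 8^7
Recursion depth = 7


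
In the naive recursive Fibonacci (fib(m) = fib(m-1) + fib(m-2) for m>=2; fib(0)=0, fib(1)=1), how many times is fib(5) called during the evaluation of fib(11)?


Let N(m) = number of times fib(m) is called while evaluating fib(11).
N(11) = 1 (the initial call).
N(10) = 1 (only fib(11) calls it).
For 1 <= m <= 9: fib(m) is called by fib(m+1) and fib(m+2), so
  N(m) = N(m+1) + N(m+2).
fib(0) is called only by fib(2), so N(0) = N(2).
Walk down from m=11:
  N(11)=1, N(10)=1, N(9)=2, N(8)=3, N(7)=5, N(6)=8, N(5)=13
N(5) = 13


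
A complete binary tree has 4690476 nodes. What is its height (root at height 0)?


In a complete binary tree, level k holds nodes 2^k .. 2^(k+1)-1 (1-indexed).
Height = floor(log2(n)) = floor(log2(4690476)) = 22
Check: 2^22 = 4194304 <= 4690476 < 8388608 = 2^23


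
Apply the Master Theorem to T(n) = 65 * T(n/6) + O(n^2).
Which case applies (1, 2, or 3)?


The Master Theorem: T(n) = a*T(n/b) + O(n^c)
  a = 65, b = 6, c = 2
log_b(a) = log_6(65) ~ 2.33
Compare b^c with a: 6^2 = 36 < 65, so c < log_b(a).
Since c < log_b(a), Case 1 applies.
T(n) = O(n^(log_6 65)) ~ O(n^2.33)
Master Theorem case = 1


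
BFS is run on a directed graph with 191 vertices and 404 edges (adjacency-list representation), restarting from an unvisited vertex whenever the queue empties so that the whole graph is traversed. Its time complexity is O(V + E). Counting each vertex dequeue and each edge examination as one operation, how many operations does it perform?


A full BFS traversal dequeues each vertex exactly once and examines each directed edge exactly once.
V = 191 (vertex processing cost)
E = 404 (edge examination cost)
Total operations proportional to V + E = 191 + 404 = 595


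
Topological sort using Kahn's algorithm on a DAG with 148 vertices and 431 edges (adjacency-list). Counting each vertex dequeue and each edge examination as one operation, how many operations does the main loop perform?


Kahn's algorithm:
  1. Compute in-degrees: O(V + E)
  2. Process queue: each vertex dequeued once (O(V))
     each edge examined once (O(E))
Total = V + E = 148 + 431 = 579


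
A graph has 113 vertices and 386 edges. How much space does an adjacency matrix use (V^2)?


Adjacency matrix: V x V grid of entries
Space = V^2 = 113^2 = 113 * 113 = 12769


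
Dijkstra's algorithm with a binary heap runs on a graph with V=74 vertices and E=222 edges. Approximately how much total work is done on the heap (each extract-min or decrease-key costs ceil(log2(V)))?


Dijkstra with a binary heap: each vertex is extracted once, each edge may relax once.
Each heap operation costs O(log V).
V + E = 74 + 222 = 296
ceil(log2(74)) = 7 (since 2^6 = 64 < 74 <= 128 = 2^7)
Total heap work = (V+E) * ceil(log2(V)) = 296 * 7 = 2072


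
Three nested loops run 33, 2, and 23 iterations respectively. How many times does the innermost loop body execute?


Loop 1 (outermost): 33 iterations
Loop 2 (middle): 2 iterations per outer
Loop 3 (innermost): 23 iterations per middle
Total = 33 * 2 * 23 = 1518


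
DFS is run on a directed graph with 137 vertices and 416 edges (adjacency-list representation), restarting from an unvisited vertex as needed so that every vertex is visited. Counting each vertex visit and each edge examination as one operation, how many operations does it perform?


A full DFS traversal processes each vertex exactly once (push/pop on stack).
Each directed edge is examined once.
V = 137, E = 416
V + E = 553


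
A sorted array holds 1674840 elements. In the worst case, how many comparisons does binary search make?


Halving sequence: 1674840 -> 837420 -> 418710 -> 209355 -> 104677 -> 52338 -> 26169 -> 13084 -> 6542 -> 3271 -> 1635 -> 817 -> 408 -> 204 -> 102 -> 51 -> 25 -> 12 -> 6 -> 3 -> 1
Number of halvings = 20
Max comparisons = 20 + 1 = 21


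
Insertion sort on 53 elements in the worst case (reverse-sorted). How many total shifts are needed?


In the worst case (reverse-sorted), each element shifts past all previous:
  Element 1: 1 shifts
  Element 2: 2 shifts
  Element 3: 3 shifts
  Element 4: 4 shifts
  Element 5: 5 shifts
  ...
  Element 52: 52 shifts
Total = 1 + 2 + ... + 52
= 53*(53-1)/2 = 1378


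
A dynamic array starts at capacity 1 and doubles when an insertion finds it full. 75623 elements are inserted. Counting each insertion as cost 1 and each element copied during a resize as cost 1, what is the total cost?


n = 75623
Insertion costs: 75623
Resizes copy 1, 2, 4, ... up to the largest power of 2 that is <= n-1 = 75622, i.e. 65536.
Copy costs = 1 + 2 + 4 + 8 + 16 + 32 + 64 + 128 + 256 + 512 + 1024 + 2048 + 4096 + 8192 + 16384 + 32768 + 65536 = 131071
Total = 75623 + 131071 = 206694


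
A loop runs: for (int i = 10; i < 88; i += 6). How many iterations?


Loop starts at i = 10, increments by 6, stops when i >= 88.
Number of iterations = ceil((88 - 10) / 6)
= ceil(78 / 6)
= 13


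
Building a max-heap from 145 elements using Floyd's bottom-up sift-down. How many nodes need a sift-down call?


In a heap of 145 elements (0-indexed array):
  Last element index: 144
  Parent of last element: floor((144 - 1) / 2) = 71
  Internal nodes: indices 0 to 71
  Count = floor(145/2) = 72


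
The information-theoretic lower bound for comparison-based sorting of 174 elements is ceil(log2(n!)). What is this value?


A binary decision tree of height h has at most 2^h leaves and needs at least n! of them, so h >= ceil(log2(n!)).
174! is far too large to multiply out, so use Stirling's series:
  ln(n!) ~ n ln n - n + (1/2) ln(2 pi n) + 1/(12n)  (error below 1/(360 n^3), negligible here)
  ln(174) = 5.1590553
  n ln n = 174 * 5.1590553 = 897.6756
  (1/2) ln(2 pi * 174) = (1/2) ln(1093.2742) = 3.4985
  1/(12*174) = 0.0005
  ln(174!) ~ 897.6756 - 174 + 3.4985 + 0.0005 = 727.1746
Convert to base 2: log2(174!) = 727.1746 / ln 2 = 727.1746 / 0.69314718 = 1049.0912
ceil(1049.0912) = 1050


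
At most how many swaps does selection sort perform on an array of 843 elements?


Each of the 842 passes places one element in its final position.
Pass 1: swap minimum into position 0
Pass 2: swap minimum of remaining into position 1
...
Pass 842: last two elements, one swap
Maximum swaps = 843 - 1 = 842


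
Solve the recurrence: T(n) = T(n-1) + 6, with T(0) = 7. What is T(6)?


Unrolling the recurrence:
T(6) = T(5) + 6
       = T(4) + 6 + 6
       = T(3) + 6*3
       ...
       = T(0) + 6*6
       = 7 + 36 = 43


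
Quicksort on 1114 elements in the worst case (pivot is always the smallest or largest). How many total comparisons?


In the worst case, each partition step picks the worst pivot:
  Partition 1: 1113 comparisons (n-1 elements to compare)
  Partition 2: 1112 comparisons
  Partition 3: 1111 comparisons
  Partition 4: 1110 comparisons
  Partition 5: 1109 comparisons
  ...
  Last partition: 0 comparisons
Total = (n-1) + (n-2) + ... + 1 + 0 = n*(n-1)/2
= 1114*1113/2 = 619941


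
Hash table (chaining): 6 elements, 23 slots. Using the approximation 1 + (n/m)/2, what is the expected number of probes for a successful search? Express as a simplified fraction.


Computing expected probes:
alpha = 6/23
= 1 + alpha/2
= 1 + 6/(2*23)
= (2*23 + 6) / (2*23)
= 52/46 = 26/23


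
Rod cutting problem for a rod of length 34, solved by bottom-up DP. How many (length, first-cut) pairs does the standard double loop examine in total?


For each subproblem length i = 1..34, the inner loop considers i possible first cuts.
Total = 1 + 2 + ... + 34
= 34*(34+1)/2
= 34*35/2 = 595


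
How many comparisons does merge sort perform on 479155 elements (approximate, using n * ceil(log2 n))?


Recursion depth: ceil(log2(479155)) = 19
Each recursion level merges n = 479155 elements
Total = 479155 * 19 = 9103945


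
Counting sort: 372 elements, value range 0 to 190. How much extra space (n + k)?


n = 372 (output array)
k = 191 (count array for 191 distinct values)
Extra space = 372 + 191 = 563


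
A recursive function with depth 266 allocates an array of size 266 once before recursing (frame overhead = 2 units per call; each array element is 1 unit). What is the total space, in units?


Array allocation: 266 units (allocated once)
Stack frames: 266 deep * 2 per frame = 532 units
Total = 266 + 532 = 798


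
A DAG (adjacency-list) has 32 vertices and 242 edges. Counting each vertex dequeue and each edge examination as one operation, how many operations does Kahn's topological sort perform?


V = 32 (vertex processing)
E = 242 (edge processing)
V + E = 32 + 242 = 274


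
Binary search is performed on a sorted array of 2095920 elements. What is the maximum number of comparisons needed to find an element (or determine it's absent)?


Binary search halves the search space each comparison:
  Step 1: search space = 2095920 -> 1047960
  Step 2: search space = 1047960 -> 523980
  Step 3: search space = 523980 -> 261990
  Step 4: search space = 261990 -> 130995
  Step 5: search space = 130995 -> 65497
  Step 6: search space = 65497 -> 32748
  Step 7: search space = 32748 -> 16374
  Step 8: search space = 16374 -> 8187
  Step 9: search space = 8187 -> 4093
  Step 10: search space = 4093 -> 2046
  Step 11: search space = 2046 -> 1023
  Step 12: search space = 1023 -> 511
  Step 13: search space = 511 -> 255
  Step 14: search space = 255 -> 127
  Step 15: search space = 127 -> 63
  Step 16: search space = 63 -> 31
  Step 17: search space = 31 -> 15
  Step 18: search space = 15 -> 7
  Step 19: search space = 7 -> 3
  Step 20: search space = 3 -> 1
  Step 21: search space = 1 (final check)
Maximum comparisons = floor(log2(2095920)) + 1 = 20 + 1 = 21


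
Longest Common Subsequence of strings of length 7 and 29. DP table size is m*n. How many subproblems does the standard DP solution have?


DP table indexed by positions in both strings.
First string: 7 positions
Second string: 29 positions
Total = 7 * 29 = 203


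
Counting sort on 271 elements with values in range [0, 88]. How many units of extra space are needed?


Output array size: 271 (to store sorted result)
Count array size: 89 (one slot per possible value, range 0 to 88)
Total extra space = 271 + 89 = 360


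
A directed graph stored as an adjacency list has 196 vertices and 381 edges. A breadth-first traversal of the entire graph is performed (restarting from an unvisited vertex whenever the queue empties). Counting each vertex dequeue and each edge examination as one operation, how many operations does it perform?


A full BFS traversal dequeues each vertex once and examines each edge once.
Vertex visits: 196
Edge visits: 381
V + E = 196 + 381 = 577


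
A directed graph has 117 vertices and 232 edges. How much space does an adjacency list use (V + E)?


Adjacency list: one list head per vertex + one entry per edge
Vertex heads: 117
Edge entries: 232
Total = 117 + 232 = 349


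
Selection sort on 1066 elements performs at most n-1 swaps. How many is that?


Each of the 1065 passes places one element in its final position.
Pass 1: swap minimum into position 0
Pass 2: swap minimum of remaining into position 1
...
Pass 1065: last two elements, one swap
Maximum swaps = 1066 - 1 = 1065


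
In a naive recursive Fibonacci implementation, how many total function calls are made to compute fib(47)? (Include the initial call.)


Let C(m) = total calls to evaluate fib(m). Then C(0)=C(1)=1, and
C(m) = 1 + C(m-1) + C(m-2) for m >= 2.
Build the table (each entry = 1 + previous two):
  C(0) = 1
  C(1) = 1
  C(2) = 1 + 1 + 1 = 3
  C(3) = 1 + 3 + 1 = 5
  C(4) = 1 + 5 + 3 = 9
  C(5) = 1 + 9 + 5 = 15
  C(6) = 1 + 15 + 9 = 25
  C(7) = 1 + 25 + 15 = 41
  C(8) = 1 + 41 + 25 = 67
  C(9) = 1 + 67 + 41 = 109
  C(10) = 1 + 109 + 67 = 177
  C(11) = 1 + 177 + 109 = 287
  C(12) = 1 + 287 + 177 = 465
  C(13) = 1 + 465 + 287 = 753
  C(14) = 1 + 753 + 465 = 1219
  C(15) = 1 + 1219 + 753 = 1973
  C(16) = 1 + 1973 + 1219 = 3193
  C(17) = 1 + 3193 + 1973 = 5167
  C(18) = 1 + 5167 + 3193 = 8361
  C(19) = 1 + 8361 + 5167 = 13529
  C(20) = 1 + 13529 + 8361 = 21891
  C(21) = 1 + 21891 + 13529 = 35421
  C(22) = 1 + 35421 + 21891 = 57313
  C(23) = 1 + 57313 + 35421 = 92735
  C(24) = 1 + 92735 + 57313 = 150049
  C(25) = 1 + 150049 + 92735 = 242785
  C(26) = 1 + 242785 + 150049 = 392835
  C(27) = 1 + 392835 + 242785 = 635621
  C(28) = 1 + 635621 + 392835 = 1028457
  C(29) = 1 + 1028457 + 635621 = 1664079
  C(30) = 1 + 1664079 + 1028457 = 2692537
  C(31) = 1 + 2692537 + 1664079 = 4356617
  C(32) = 1 + 4356617 + 2692537 = 7049155
  C(33) = 1 + 7049155 + 4356617 = 11405773
  C(34) = 1 + 11405773 + 7049155 = 18454929
  C(35) = 1 + 18454929 + 11405773 = 29860703
  C(36) = 1 + 29860703 + 18454929 = 48315633
  C(37) = 1 + 48315633 + 29860703 = 78176337
  C(38) = 1 + 78176337 + 48315633 = 126491971
  C(39) = 1 + 126491971 + 78176337 = 204668309
  C(40) = 1 + 204668309 + 126491971 = 331160281
  C(41) = 1 + 331160281 + 204668309 = 535828591
  C(42) = 1 + 535828591 + 331160281 = 866988873
  C(43) = 1 + 866988873 + 535828591 = 1402817465
  C(44) = 1 + 1402817465 + 866988873 = 2269806339
  C(45) = 1 + 2269806339 + 1402817465 = 3672623805
  C(46) = 1 + 3672623805 + 2269806339 = 5942430145
  C(47) = 1 + 5942430145 + 3672623805 = 9615053951
Total calls for fib(47) = 9615053951


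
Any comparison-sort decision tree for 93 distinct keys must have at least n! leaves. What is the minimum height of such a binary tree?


A binary decision tree of height h has at most 2^h leaves and needs at least n! of them, so h >= ceil(log2(n!)).
93! is far too large to multiply out, so use Stirling's series:
  ln(n!) ~ n ln n - n + (1/2) ln(2 pi n) + 1/(12n)  (error below 1/(360 n^3), negligible here)
  ln(93) = 4.5325995
  n ln n = 93 * 4.5325995 = 421.5318
  (1/2) ln(2 pi * 93) = (1/2) ln(584.3362) = 3.1852
  1/(12*93) = 0.0009
  ln(93!) ~ 421.5318 - 93 + 3.1852 + 0.0009 = 331.7179
Convert to base 2: log2(93!) = 331.7179 / ln 2 = 331.7179 / 0.69314718 = 478.5678
ceil(478.5678) = 479


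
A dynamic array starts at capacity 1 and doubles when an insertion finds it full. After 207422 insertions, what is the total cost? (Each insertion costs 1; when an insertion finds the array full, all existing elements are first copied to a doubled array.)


Insertion cost: 207422 (one per element)
Resizes occur just before inserting elements 2, 3, 5, 9, ...
Elements copied at each resize: 1 + 2 + 4 + 8 + 16 + 32 + 64 + 128 + 256 + 512 + 1024 + 2048 + 4096 + 8192 + 16384 + 32768 + 65536 + 131072
Sum of copies = 262143 (geometric series: 2^k - 1)
Total = 207422 + 262143 = 469565


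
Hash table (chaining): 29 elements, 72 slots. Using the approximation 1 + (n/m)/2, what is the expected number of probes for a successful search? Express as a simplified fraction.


Computing expected probes:
alpha = 29/72
= 1 + alpha/2
= 1 + 29/(2*72)
= (2*72 + 29) / (2*72)
= 173/144


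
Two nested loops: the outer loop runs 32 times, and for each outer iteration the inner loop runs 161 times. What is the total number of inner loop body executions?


Outer loop: 32 iterations
Inner loop: 161 iterations per outer iteration
Total = 32 * 161 = 5152


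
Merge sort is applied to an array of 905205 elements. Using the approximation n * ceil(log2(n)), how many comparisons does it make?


Merge sort divides the array into halves recursively.
Number of levels = ceil(log2(905205)) = 20
At each level, approximately n = 905205 comparisons are needed for merging.
Total comparisons ~ n * ceil(log2(n)) = 905205 * 20 = 18104100


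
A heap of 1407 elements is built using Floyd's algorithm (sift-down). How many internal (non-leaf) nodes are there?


Leaf nodes occupy roughly half the array.
Sift-down is called for each internal node, starting from the last one.
Internal nodes = floor(n/2) = floor(1407/2) = 703


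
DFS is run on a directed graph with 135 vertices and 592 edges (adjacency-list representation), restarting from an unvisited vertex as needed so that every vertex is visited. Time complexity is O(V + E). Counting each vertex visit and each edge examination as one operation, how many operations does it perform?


A full DFS traversal processes each vertex exactly once (push/pop on stack).
Each directed edge is examined once.
V = 135, E = 592
V + E = 727


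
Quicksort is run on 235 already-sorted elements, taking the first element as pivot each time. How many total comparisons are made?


Sum of comparisons per partition:
234 + 233 + ... + 1 + 0
= 235 * (235 - 1) / 2
= 235 * 234 / 2
= 27495


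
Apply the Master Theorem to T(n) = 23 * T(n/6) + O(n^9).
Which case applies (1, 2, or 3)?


The Master Theorem: T(n) = a*T(n/b) + O(n^c)
  a = 23, b = 6, c = 9
log_b(a) = log_6(23) ~ 1.75
Compare b^c with a: 6^9 = 10077696 > 23, so c > log_b(a).
Since c > log_b(a), Case 3 applies.
T(n) = O(n^9)
Master Theorem case = 3


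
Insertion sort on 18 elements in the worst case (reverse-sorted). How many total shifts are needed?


In the worst case (reverse-sorted), each element shifts past all previous:
  Element 1: 1 shifts
  Element 2: 2 shifts
  Element 3: 3 shifts
  Element 4: 4 shifts
  Element 5: 5 shifts
  ...
  Element 17: 17 shifts
Total = 1 + 2 + ... + 17
= 18*(18-1)/2 = 153


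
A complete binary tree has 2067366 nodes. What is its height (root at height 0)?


In a complete binary tree, level k holds nodes 2^k .. 2^(k+1)-1 (1-indexed).
Height = floor(log2(n)) = floor(log2(2067366)) = 20
Check: 2^20 = 1048576 <= 2067366 < 2097152 = 2^21


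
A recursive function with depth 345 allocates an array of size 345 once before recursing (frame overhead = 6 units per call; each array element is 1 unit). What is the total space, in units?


Array allocation: 345 units (allocated once)
Stack frames: 345 deep * 6 per frame = 2070 units
Total = 345 + 2070 = 2415


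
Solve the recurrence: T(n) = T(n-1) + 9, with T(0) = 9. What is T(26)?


Unrolling the recurrence:
T(26) = T(25) + 9
       = T(24) + 9 + 9
       = T(23) + 9*3
       ...
       = T(0) + 9*26
       = 9 + 234 = 243


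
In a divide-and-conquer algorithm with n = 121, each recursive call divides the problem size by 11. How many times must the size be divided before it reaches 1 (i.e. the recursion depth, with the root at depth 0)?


Number of divisions = log_11(121)
Sizes: 121 -> 11 -> 1 (2 divisions)
Recursion depth = 2


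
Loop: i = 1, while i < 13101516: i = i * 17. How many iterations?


i multiplies by 17 each step:
i = 1 -> 17 -> 289 -> 4913 -> 83521 -> 1419857 -> 24137569 (stop)
Iterations = ceil(log_17(13101516)) = 6


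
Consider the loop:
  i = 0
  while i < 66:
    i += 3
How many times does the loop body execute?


Starting at i = 0, each iteration adds 3.
Iterations until i >= 66:
  Iteration 1: i = 0 -> i = 3
  Iteration 2: i = 3 -> i = 6
  Iteration 3: i = 6 -> i = 9
  Iteration 4: i = 9 -> i = 12
  Iteration 5: i = 12 -> i = 15
  Iteration 6: i = 15 -> i = 18
  Iteration 7: i = 18 -> i = 21
  Iteration 8: i = 21 -> i = 24
  ... continuing ...
Total iterations = ceil(66/3) = 22


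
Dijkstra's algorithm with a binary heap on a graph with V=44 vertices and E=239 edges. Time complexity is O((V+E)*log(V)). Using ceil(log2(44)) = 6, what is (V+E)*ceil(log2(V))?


Dijkstra with a binary heap: each vertex is extracted once, each edge may relax once.
Each heap operation costs O(log V).
V + E = 44 + 239 = 283
ceil(log2(44)) = 6 (since 2^5 = 32 < 44 <= 64 = 2^6)
Total heap work = (V+E) * ceil(log2(V)) = 283 * 6 = 1698


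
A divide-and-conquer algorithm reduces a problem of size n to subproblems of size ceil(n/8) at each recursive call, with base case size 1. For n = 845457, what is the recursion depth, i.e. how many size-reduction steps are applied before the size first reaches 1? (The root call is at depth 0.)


Each step divides the size by 8 (rounding up); after k steps the size is ceil(n/8^k), which equals 1 exactly when 8^k >= n.
So the depth is the smallest k with 8^k >= 845457, i.e. ceil(log_8(845457)).
8^6 = 262144 < 845457 <= 2097152 = 8^7
Recursion depth = 7


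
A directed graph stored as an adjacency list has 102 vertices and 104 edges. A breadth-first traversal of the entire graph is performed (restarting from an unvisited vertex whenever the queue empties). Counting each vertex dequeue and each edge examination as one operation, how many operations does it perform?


A full BFS traversal dequeues each vertex once and examines each edge once.
Vertex visits: 102
Edge visits: 104
V + E = 102 + 104 = 206


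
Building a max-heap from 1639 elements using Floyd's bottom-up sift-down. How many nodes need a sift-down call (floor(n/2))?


In a heap of 1639 elements (0-indexed array):
  Last element index: 1638
  Parent of last element: floor((1638 - 1) / 2) = 818
  Internal nodes: indices 0 to 818
  Count = floor(1639/2) = 819


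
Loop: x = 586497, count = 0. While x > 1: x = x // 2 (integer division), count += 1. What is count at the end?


The variable x halves each step:
x = 586497 -> 293248 -> 146624 -> 73312 -> 36656 -> 18328 -> 9164 -> 4582 -> 2291 -> 1145 -> 572 -> 286 -> 143 -> 71 -> 35 -> 17 -> 8 -> 4 -> 2 -> 1
Number of halvings = floor(log2(586497)) = 19


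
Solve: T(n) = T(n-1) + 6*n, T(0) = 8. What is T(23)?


Expanding the recurrence:
T(23) = T(22) + 6*23
       = T(21) + 6*22 + 6*23
       ...
       = T(0) + 6*(1 + 2 + ... + 23)
       = 8 + 6 * 23*24/2
       = 8 + 6 * 276
       = 8 + 1656 = 1664


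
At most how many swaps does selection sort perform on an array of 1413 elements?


Each of the 1412 passes places one element in its final position.
Pass 1: swap minimum into position 0
Pass 2: swap minimum of remaining into position 1
...
Pass 1412: last two elements, one swap
Maximum swaps = 1413 - 1 = 1412


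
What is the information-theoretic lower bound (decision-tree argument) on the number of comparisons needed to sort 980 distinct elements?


A binary decision tree of height h has at most 2^h leaves and needs at least n! of them, so h >= ceil(log2(n!)).
980! is far too large to multiply out, so use Stirling's series:
  ln(n!) ~ n ln n - n + (1/2) ln(2 pi n) + 1/(12n)  (error below 1/(360 n^3), negligible here)
  ln(980) = 6.8875526
  n ln n = 980 * 6.8875526 = 6749.8015
  (1/2) ln(2 pi * 980) = (1/2) ln(6157.5216) = 4.3627
  1/(12*980) = 0.0001
  ln(980!) ~ 6749.8015 - 980 + 4.3627 + 0.0001 = 5774.1643
Convert to base 2: log2(980!) = 5774.1643 / ln 2 = 5774.1643 / 0.69314718 = 8330.3582
ceil(8330.3582) = 8331


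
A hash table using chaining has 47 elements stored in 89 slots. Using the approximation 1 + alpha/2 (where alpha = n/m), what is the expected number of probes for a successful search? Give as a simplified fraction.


Load factor alpha = n/m = 47/89
Expected probes = 1 + alpha/2 = 1 + 47/(2*89)
= 1 + 47/178
= 178/178 + 47/178
= 225/178


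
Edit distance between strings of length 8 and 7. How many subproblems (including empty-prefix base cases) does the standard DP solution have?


The table includes base cases (empty prefixes).
Rows: (m+1) = 9
Columns: (n+1) = 8
Total = 9 * 8 = 72


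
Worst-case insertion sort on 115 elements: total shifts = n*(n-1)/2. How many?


Sum of shifts = 1 + 2 + 3 + ... + 114
= 115 * 114 / 2
= 13110 / 2
= 6555


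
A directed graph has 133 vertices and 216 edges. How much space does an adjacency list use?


Adjacency list: one list head per vertex + one entry per edge
Vertex heads: 133
Edge entries: 216
Total = 133 + 216 = 349


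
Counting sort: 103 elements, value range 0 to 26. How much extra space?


n = 103 (output array)
k = 27 (count array for 27 distinct values)
Extra space = 103 + 27 = 130


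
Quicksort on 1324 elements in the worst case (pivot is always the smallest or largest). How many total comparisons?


In the worst case, each partition step picks the worst pivot:
  Partition 1: 1323 comparisons (n-1 elements to compare)
  Partition 2: 1322 comparisons
  Partition 3: 1321 comparisons
  Partition 4: 1320 comparisons
  Partition 5: 1319 comparisons
  ...
  Last partition: 0 comparisons
Total = (n-1) + (n-2) + ... + 1 + 0 = n*(n-1)/2
= 1324*1323/2 = 875826


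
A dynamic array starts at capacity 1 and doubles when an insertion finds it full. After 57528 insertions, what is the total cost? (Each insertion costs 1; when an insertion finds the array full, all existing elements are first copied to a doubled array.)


Insertion cost: 57528 (one per element)
Resizes occur just before inserting elements 2, 3, 5, 9, ...
Elements copied at each resize: 1 + 2 + 4 + 8 + 16 + 32 + 64 + 128 + 256 + 512 + 1024 + 2048 + 4096 + 8192 + 16384 + 32768
Sum of copies = 65535 (geometric series: 2^k - 1)
Total = 57528 + 65535 = 123063


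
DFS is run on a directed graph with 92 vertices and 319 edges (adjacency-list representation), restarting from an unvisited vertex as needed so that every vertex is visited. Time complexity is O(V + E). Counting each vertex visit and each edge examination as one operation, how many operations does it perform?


A full DFS traversal processes each vertex exactly once (push/pop on stack).
Each directed edge is examined once.
V = 92, E = 319
V + E = 411


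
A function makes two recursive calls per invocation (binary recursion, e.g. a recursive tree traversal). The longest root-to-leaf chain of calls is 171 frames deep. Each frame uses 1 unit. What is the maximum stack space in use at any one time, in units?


Binary recursion: the two calls run one after the other, so only one root-to-leaf chain of frames is on the stack at a time.
Maximum depth (longest chain) = 171 frames
Each frame = 1 unit
Max stack space = 171 * 1 = 171


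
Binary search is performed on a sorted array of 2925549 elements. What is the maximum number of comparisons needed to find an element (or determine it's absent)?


Binary search halves the search space each comparison:
  Step 1: search space = 2925549 -> 1462774
  Step 2: search space = 1462774 -> 731387
  Step 3: search space = 731387 -> 365693
  Step 4: search space = 365693 -> 182846
  Step 5: search space = 182846 -> 91423
  Step 6: search space = 91423 -> 45711
  Step 7: search space = 45711 -> 22855
  Step 8: search space = 22855 -> 11427
  Step 9: search space = 11427 -> 5713
  Step 10: search space = 5713 -> 2856
  Step 11: search space = 2856 -> 1428
  Step 12: search space = 1428 -> 714
  Step 13: search space = 714 -> 357
  Step 14: search space = 357 -> 178
  Step 15: search space = 178 -> 89
  Step 16: search space = 89 -> 44
  Step 17: search space = 44 -> 22
  Step 18: search space = 22 -> 11
  Step 19: search space = 11 -> 5
  Step 20: search space = 5 -> 2
  Step 21: search space = 2 -> 1
  Step 22: search space = 1 (final check)
Maximum comparisons = floor(log2(2925549)) + 1 = 21 + 1 = 22


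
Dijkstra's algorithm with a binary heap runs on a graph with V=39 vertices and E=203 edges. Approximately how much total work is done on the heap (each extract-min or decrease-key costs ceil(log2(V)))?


Dijkstra with a binary heap: each vertex is extracted once, each edge may relax once.
Each heap operation costs O(log V).
V + E = 39 + 203 = 242
ceil(log2(39)) = 6 (since 2^5 = 32 < 39 <= 64 = 2^6)
Total heap work = (V+E) * ceil(log2(V)) = 242 * 6 = 1452


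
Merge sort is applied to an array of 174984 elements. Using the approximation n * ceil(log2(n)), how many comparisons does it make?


Merge sort divides the array into halves recursively.
Number of levels = ceil(log2(174984)) = 18
At each level, approximately n = 174984 comparisons are needed for merging.
Total comparisons ~ n * ceil(log2(n)) = 174984 * 18 = 3149712


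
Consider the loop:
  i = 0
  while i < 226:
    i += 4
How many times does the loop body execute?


Starting at i = 0, each iteration adds 4.
Iterations until i >= 226:
  Iteration 1: i = 0 -> i = 4
  Iteration 2: i = 4 -> i = 8
  Iteration 3: i = 8 -> i = 12
  Iteration 4: i = 12 -> i = 16
  Iteration 5: i = 16 -> i = 20
  Iteration 6: i = 20 -> i = 24
  Iteration 7: i = 24 -> i = 28
  Iteration 8: i = 28 -> i = 32
  ... continuing ...
Total iterations = ceil(226/4) = 57


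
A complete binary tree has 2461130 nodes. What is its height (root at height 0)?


In a complete binary tree, level k holds nodes 2^k .. 2^(k+1)-1 (1-indexed).
Height = floor(log2(n)) = floor(log2(2461130)) = 21
Check: 2^21 = 2097152 <= 2461130 < 4194304 = 2^22


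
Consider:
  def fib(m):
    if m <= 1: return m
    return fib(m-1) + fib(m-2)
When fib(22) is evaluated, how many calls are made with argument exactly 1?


Let N(m) = number of times fib(m) is called while evaluating fib(22).
N(22) = 1 (the initial call).
N(21) = 1 (only fib(22) calls it).
For 1 <= m <= 20: fib(m) is called by fib(m+1) and fib(m+2), so
  N(m) = N(m+1) + N(m+2).
fib(0) is called only by fib(2), so N(0) = N(2).
Walk down from m=22:
  N(22)=1, N(21)=1, N(20)=2, N(19)=3, N(18)=5, N(17)=8, N(16)=13, N(15)=21, N(14)=34, N(13)=55, N(12)=89, N(11)=144, N(10)=233, N(9)=377, N(8)=610, N(7)=987, N(6)=1597, N(5)=2584, N(4)=4181, N(3)=6765, N(2)=10946, N(1)=17711
N(1) = 17711


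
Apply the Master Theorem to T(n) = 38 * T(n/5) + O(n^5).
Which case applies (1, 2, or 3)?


The Master Theorem: T(n) = a*T(n/b) + O(n^c)
  a = 38, b = 5, c = 5
log_b(a) = log_5(38) ~ 2.26
Compare b^c with a: 5^5 = 3125 > 38, so c > log_b(a).
Since c > log_b(a), Case 3 applies.
T(n) = O(n^5)
Master Theorem case = 3


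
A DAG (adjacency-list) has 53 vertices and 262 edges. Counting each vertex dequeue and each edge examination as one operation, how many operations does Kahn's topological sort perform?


V = 53 (vertex processing)
E = 262 (edge processing)
V + E = 53 + 262 = 315


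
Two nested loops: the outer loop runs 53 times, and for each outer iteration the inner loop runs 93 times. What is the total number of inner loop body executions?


Outer loop: 53 iterations
Inner loop: 93 iterations per outer iteration
Total = 53 * 93 = 4929


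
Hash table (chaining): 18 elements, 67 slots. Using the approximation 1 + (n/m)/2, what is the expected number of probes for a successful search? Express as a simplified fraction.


Computing expected probes:
alpha = 18/67
= 1 + alpha/2
= 1 + 18/(2*67)
= (2*67 + 18) / (2*67)
= 152/134 = 76/67


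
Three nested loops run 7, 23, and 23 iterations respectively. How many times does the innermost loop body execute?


Loop 1 (outermost): 7 iterations
Loop 2 (middle): 23 iterations per outer
Loop 3 (innermost): 23 iterations per middle
Total = 7 * 23 * 23 = 3703


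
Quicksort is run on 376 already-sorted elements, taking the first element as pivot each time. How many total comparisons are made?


Sum of comparisons per partition:
375 + 374 + ... + 1 + 0
= 376 * (376 - 1) / 2
= 376 * 375 / 2
= 70500


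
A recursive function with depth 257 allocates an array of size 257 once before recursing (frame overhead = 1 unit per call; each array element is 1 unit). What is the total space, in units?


Array allocation: 257 units (allocated once)
Stack frames: 257 deep * 1 per frame = 257 units
Total = 257 + 257 = 514


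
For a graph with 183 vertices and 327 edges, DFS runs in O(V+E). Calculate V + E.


A full DFS traversal visits each vertex once and examines each edge once.
V = 183
E = 327
Sum = 183 + 327 = 510


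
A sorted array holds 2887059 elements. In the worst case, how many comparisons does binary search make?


Halving sequence: 2887059 -> 1443529 -> 721764 -> 360882 -> 180441 -> 90220 -> 45110 -> 22555 -> 11277 -> 5638 -> 2819 -> 1409 -> 704 -> 352 -> 176 -> 88 -> 44 -> 22 -> 11 -> 5 -> 2 -> 1
Number of halvings = 21
Max comparisons = 21 + 1 = 22


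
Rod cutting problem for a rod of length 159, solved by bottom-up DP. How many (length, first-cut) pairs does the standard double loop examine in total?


For each subproblem length i = 1..159, the inner loop considers i possible first cuts.
Total = 1 + 2 + ... + 159
= 159*(159+1)/2
= 159*160/2 = 12720


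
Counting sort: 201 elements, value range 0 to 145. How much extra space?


n = 201 (output array)
k = 146 (count array for 146 distinct values)
Extra space = 201 + 146 = 347


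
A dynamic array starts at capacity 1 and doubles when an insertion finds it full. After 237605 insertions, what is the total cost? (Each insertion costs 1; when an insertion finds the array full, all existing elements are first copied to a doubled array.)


Insertion cost: 237605 (one per element)
Resizes occur just before inserting elements 2, 3, 5, 9, ...
Elements copied at each resize: 1 + 2 + 4 + 8 + 16 + 32 + 64 + 128 + 256 + 512 + 1024 + 2048 + 4096 + 8192 + 16384 + 32768 + 65536 + 131072
Sum of copies = 262143 (geometric series: 2^k - 1)
Total = 237605 + 262143 = 499748


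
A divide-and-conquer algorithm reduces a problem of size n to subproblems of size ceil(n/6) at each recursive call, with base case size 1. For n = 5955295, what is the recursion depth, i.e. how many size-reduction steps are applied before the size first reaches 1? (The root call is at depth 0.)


Each step divides the size by 6 (rounding up); after k steps the size is ceil(n/6^k), which equals 1 exactly when 6^k >= n.
So the depth is the smallest k with 6^k >= 5955295, i.e. ceil(log_6(5955295)).
6^8 = 1679616 < 5955295 <= 10077696 = 6^9
Recursion depth = 9


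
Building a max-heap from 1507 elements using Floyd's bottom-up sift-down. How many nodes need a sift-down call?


In a heap of 1507 elements (0-indexed array):
  Last element index: 1506
  Parent of last element: floor((1506 - 1) / 2) = 752
  Internal nodes: indices 0 to 752
  Count = floor(1507/2) = 753


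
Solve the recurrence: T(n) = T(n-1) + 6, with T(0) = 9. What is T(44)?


Unrolling the recurrence:
T(44) = T(43) + 6
       = T(42) + 6 + 6
       = T(41) + 6*3
       ...
       = T(0) + 6*44
       = 9 + 264 = 273


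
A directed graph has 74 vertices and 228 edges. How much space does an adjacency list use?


Adjacency list: one list head per vertex + one entry per edge
Vertex heads: 74
Edge entries: 228
Total = 74 + 228 = 302


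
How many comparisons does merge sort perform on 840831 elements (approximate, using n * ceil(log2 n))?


Recursion depth: ceil(log2(840831)) = 20
Each recursion level merges n = 840831 elements
Total = 840831 * 20 = 16816620


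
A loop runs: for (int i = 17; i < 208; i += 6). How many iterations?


Loop starts at i = 17, increments by 6, stops when i >= 208.
Number of iterations = ceil((208 - 17) / 6)
= ceil(191 / 6)
= 32


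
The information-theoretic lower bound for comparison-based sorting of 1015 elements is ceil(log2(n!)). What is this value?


A binary decision tree of height h has at most 2^h leaves and needs at least n! of them, so h >= ceil(log2(n!)).
1015! is far too large to multiply out, so use Stirling's series:
  ln(n!) ~ n ln n - n + (1/2) ln(2 pi n) + 1/(12n)  (error below 1/(360 n^3), negligible here)
  ln(1015) = 6.9226439
  n ln n = 1015 * 6.9226439 = 7026.4836
  (1/2) ln(2 pi * 1015) = (1/2) ln(6377.4331) = 4.3803
  1/(12*1015) = 0.0001
  ln(1015!) ~ 7026.4836 - 1015 + 4.3803 + 0.0001 = 6015.8640
Convert to base 2: log2(1015!) = 6015.8640 / ln 2 = 6015.8640 / 0.69314718 = 8679.0572
ceil(8679.0572) = 8680


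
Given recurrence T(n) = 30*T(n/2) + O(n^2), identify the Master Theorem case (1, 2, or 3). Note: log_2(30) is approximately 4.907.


Master Theorem parameters: a=30, b=2, c=2
log_b(a) = 4.907
Compare b^c with a: 2^2 = 4 < 30, so c < log_b(a).
Comparing c=2 vs log_b(a)=4.907:
2 < 4.907 => Case 1
Result: T(n) = O(n^(log_2 30)) ~ O(n^4.907)
Master Theorem case = 1


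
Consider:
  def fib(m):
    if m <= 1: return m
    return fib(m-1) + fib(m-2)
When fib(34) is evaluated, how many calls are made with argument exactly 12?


Let N(m) = number of times fib(m) is called while evaluating fib(34).
N(34) = 1 (the initial call).
N(33) = 1 (only fib(34) calls it).
For 1 <= m <= 32: fib(m) is called by fib(m+1) and fib(m+2), so
  N(m) = N(m+1) + N(m+2).
fib(0) is called only by fib(2), so N(0) = N(2).
Walk down from m=34:
  N(34)=1, N(33)=1, N(32)=2, N(31)=3, N(30)=5, N(29)=8, N(28)=13, N(27)=21, N(26)=34, N(25)=55, N(24)=89, N(23)=144, N(22)=233, N(21)=377, N(20)=610, N(19)=987, N(18)=1597, N(17)=2584, N(16)=4181, N(15)=6765, N(14)=10946, N(13)=17711, N(12)=28657
N(12) = 28657
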